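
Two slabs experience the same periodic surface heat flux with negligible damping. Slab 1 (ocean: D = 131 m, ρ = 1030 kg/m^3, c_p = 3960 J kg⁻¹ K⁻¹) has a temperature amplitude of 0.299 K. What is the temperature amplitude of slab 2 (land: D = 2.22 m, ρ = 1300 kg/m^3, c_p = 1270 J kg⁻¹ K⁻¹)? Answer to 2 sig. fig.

44 K

C_ocean = 5.34×10^8 J/(m²·K); C_land = 3.67×10^6 J/(m²·K).
A ∝ 1/C ⇒ A_land = A_ocean × C_ocean/C_land = 0.299 × 146 = 43.6 K.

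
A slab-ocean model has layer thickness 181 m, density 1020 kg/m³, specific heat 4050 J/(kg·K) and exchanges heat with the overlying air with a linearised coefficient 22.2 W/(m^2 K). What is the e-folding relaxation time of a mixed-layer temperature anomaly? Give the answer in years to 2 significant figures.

1.1 years

Areal heat capacity C = ρ c_p D = 1020 × 4050 × 181 = 7.48×10^8 J/(m^2 K).
Relaxation time τ = C / λ = 7.48×10^8 / 22.2 = 3.37×10^7 s.
In years: 3.37×10^7 s / (3.156×10^7 s/year) = 1.07 years.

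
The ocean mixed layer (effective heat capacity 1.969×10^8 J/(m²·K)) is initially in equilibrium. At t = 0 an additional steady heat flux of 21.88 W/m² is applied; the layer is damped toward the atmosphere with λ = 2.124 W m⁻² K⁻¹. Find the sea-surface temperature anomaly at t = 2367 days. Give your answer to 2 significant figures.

9.2 K

Areal heat capacity C = 1.969×10^8 J/(m²·K) (given).
τ = C / λ = 1.97×10^8 / 2.124 = 9.27×10^7 s.
Equilibrium anomaly ΔT_eq = F / λ = 21.88 / 2.124 = 10.3 K.
t = 2367 days = 2.05×10^8 s, so t/τ = 2.21.
ΔT(t) = ΔT_eq (1 − e^(−t/τ)) = 10.3 × (1 − e^−2.21) = 9.17 K.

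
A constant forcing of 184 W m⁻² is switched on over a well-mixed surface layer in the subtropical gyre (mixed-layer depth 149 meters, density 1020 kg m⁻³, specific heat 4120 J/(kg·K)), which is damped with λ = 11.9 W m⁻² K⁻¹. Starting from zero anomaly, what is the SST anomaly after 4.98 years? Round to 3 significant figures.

14.7 K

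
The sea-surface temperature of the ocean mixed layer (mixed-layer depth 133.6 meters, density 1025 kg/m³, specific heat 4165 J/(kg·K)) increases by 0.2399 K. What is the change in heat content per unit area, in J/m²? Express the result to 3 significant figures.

1.37×10^8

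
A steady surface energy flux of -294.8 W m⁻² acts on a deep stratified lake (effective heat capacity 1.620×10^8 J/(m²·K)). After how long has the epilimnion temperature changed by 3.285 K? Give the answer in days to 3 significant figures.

20.9 days

Areal heat capacity C = 1.620×10^8 J/(m²·K) (given).
Time required: Δt = C ΔT / F = 1.62×10^8 × -3.285 / -294.8 = 1.81×10^6 s.
In days: 1.81×10^6 s / (86400 s/day) = 20.9 days.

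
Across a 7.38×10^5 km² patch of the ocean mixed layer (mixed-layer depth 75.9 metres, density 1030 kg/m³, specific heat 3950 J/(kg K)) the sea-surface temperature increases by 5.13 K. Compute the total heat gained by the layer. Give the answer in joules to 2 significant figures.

1.2×10^21 J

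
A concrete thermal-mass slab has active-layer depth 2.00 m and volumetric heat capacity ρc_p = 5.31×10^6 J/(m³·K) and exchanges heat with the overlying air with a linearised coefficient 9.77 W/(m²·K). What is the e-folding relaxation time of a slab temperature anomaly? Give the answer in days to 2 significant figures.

13 days

Areal heat capacity C = ρc_p × D = 5.31×10^6 × 2.00 = 1.06×10^7 J/(m^2 K).
Relaxation time τ = C / λ = 1.06×10^7 / 9.77 = 1.09×10^6 s.
In days: 1.09×10^6 s / (86400 s/day) = 12.6 days.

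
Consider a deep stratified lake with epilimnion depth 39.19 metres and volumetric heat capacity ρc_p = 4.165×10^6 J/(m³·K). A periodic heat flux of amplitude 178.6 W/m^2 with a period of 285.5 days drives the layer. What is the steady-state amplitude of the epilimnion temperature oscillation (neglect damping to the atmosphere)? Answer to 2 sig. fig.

Areal heat capacity C = ρc_p × D = 4.165×10^6 × 39.19 = 1.63×10^8 J/(m²·K).
Angular frequency ω = 2π / T = 2π / 2.47×10^7 s = 2.55×10^-7 s⁻¹.
Cω = 1.63×10^8 × 2.55×10^-7 = 41.6 W/(m²·K).
Amplitude A = F₀ / (Cω) = 178.6 / 41.6 = 4.30 K.

4.3 K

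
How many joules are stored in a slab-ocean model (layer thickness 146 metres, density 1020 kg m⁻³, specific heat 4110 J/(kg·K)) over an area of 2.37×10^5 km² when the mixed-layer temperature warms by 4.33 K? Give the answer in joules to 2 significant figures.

Areal heat capacity C = ρ c_p D = 1020 × 4110 × 146 = 6.12×10^8 J m⁻² K⁻¹.
Heat per unit area: q = C ΔT = 6.12×10^8 × 4.33 = 2.65×10^9 J/m².
Total heat: Q = q × A = 2.65×10^9 × (2.37×10^5 × 10⁶ m²) = 6.28×10^20 J.

6.3×10^20 J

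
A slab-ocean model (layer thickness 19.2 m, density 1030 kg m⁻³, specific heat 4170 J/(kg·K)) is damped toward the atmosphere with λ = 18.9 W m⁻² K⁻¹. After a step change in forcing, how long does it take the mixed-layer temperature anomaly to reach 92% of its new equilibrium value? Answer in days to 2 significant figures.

130 days

Areal heat capacity C = ρ c_p D = 1030 × 4170 × 19.2 = 8.25×10^7 J/(m^2 K).
τ = C / λ = 8.25×10^7 / 18.9 = 4.36×10^6 s.
Fraction reached: 1 − e^(−t/τ) = 0.92 ⇒ t = −τ ln(1 − 0.92) = τ × 2.53.
t = 1.10×10^7 s = 128 days.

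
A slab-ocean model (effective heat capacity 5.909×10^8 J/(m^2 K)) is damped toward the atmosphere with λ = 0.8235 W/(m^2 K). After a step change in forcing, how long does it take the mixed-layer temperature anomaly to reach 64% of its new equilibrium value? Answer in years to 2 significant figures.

23 years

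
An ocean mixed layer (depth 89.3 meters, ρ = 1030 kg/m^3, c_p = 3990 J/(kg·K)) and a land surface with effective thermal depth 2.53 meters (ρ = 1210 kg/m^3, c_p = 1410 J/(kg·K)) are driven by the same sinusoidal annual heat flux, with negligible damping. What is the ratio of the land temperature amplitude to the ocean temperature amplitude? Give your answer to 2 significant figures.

85

C_ocean = 1030 × 3990 × 89.3 = 3.67×10^8 J/(m²·K).
C_land = 1210 × 1410 × 2.53 = 4.32×10^6 J/(m²·K).
Undamped amplitude ∝ 1/C, so A_land/A_ocean = C_ocean/C_land = 85.0.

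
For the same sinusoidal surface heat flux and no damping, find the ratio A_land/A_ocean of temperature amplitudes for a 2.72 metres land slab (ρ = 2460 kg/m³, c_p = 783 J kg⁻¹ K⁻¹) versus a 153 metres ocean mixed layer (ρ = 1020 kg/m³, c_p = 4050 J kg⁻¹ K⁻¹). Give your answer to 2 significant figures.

C_ocean = 1020 × 4050 × 153 = 6.32×10^8 J/(m²·K).
C_land = 2460 × 783 × 2.72 = 5.24×10^6 J/(m²·K).
Undamped amplitude ∝ 1/C, so A_land/A_ocean = C_ocean/C_land = 121.

120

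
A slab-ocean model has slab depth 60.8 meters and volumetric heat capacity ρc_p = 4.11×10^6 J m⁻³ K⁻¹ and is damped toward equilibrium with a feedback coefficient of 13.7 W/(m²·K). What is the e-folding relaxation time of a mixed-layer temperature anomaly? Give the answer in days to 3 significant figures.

Areal heat capacity C = ρc_p × D = 4.11×10^6 × 60.8 = 2.50×10^8 J/(m²·K).
Relaxation time τ = C / λ = 2.50×10^8 / 13.7 = 1.82×10^7 s.
In days: 1.82×10^7 s / (86400 s/day) = 211 days.

211 days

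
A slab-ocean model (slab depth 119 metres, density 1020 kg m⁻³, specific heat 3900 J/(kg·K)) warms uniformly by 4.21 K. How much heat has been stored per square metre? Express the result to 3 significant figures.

1.99×10^9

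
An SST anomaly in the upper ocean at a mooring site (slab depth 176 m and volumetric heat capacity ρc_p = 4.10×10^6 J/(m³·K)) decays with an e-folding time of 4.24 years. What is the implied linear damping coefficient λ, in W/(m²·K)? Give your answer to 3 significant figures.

5.39

Areal heat capacity C = ρc_p × D = 4.10×10^6 × 176 = 7.22×10^8 J m⁻² K⁻¹.
τ = 4.24 years = 1.34×10^8 s.
λ = C / τ = 7.22×10^8 / 1.34×10^8 = 5.39 W/(m²·K).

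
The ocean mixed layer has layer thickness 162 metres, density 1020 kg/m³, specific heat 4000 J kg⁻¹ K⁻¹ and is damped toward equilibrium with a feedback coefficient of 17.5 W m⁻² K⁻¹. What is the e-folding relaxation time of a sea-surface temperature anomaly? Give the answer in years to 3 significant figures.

Areal heat capacity C = ρ c_p D = 1020 × 4000 × 162 = 6.61×10^8 J m⁻² K⁻¹.
Relaxation time τ = C / λ = 6.61×10^8 / 17.5 = 3.78×10^7 s.
In years: 3.78×10^7 s / (3.156×10^7 s/year) = 1.20 years.

1.20 years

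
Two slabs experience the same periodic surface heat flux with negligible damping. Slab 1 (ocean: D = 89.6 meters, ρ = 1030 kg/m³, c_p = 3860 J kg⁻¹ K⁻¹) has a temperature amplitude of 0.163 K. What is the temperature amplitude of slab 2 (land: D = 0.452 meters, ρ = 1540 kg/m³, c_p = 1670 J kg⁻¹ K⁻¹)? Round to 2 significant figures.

50 K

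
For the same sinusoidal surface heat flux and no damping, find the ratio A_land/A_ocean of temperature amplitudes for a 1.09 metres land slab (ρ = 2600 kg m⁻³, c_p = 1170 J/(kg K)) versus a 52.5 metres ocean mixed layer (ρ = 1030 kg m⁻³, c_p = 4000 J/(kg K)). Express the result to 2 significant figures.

C_ocean = 1030 × 4000 × 52.5 = 2.16×10^8 J/(m²·K).
C_land = 2600 × 1170 × 1.09 = 3.32×10^6 J/(m²·K).
Undamped amplitude ∝ 1/C, so A_land/A_ocean = C_ocean/C_land = 65.2.

65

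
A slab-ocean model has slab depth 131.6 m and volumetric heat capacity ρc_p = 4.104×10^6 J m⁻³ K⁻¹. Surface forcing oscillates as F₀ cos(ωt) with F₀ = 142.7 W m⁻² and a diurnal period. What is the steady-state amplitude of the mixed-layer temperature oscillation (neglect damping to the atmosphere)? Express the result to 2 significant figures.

Areal heat capacity C = ρc_p × D = 4.104×10^6 × 131.6 = 5.40×10^8 J m⁻² K⁻¹.
Angular frequency ω = 2π / T = 2π / 86400 s = 7.27×10^-5 s⁻¹.
Cω = 5.40×10^8 × 7.27×10^-5 = 39300 W/(m²·K).
Amplitude A = F₀ / (Cω) = 142.7 / 39300 = 0.00363 K.

0.0036 K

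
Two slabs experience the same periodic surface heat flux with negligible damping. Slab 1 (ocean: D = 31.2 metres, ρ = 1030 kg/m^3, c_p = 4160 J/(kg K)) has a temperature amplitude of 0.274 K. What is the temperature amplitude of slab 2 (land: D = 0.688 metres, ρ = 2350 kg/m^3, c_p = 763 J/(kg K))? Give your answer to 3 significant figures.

29.7 K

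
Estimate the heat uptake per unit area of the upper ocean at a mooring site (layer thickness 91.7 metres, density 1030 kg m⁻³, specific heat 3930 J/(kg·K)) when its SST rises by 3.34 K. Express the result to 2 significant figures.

1.2×10^9

Areal heat capacity C = ρ c_p D = 1030 × 3930 × 91.7 = 3.71×10^8 J/(m²·K).
ΔQ = C ΔT = 3.71×10^8 × 3.34 = 1.24×10^9 J/m².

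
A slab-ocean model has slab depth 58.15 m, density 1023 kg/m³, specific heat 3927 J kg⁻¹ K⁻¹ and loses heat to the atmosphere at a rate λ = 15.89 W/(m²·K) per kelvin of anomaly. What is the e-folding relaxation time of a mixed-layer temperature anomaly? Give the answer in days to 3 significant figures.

Areal heat capacity C = ρ c_p D = 1023 × 3927 × 58.15 = 2.34×10^8 J/(m²·K).
Relaxation time τ = C / λ = 2.34×10^8 / 15.89 = 1.47×10^7 s.
In days: 1.47×10^7 s / (86400 s/day) = 170 days.

170 days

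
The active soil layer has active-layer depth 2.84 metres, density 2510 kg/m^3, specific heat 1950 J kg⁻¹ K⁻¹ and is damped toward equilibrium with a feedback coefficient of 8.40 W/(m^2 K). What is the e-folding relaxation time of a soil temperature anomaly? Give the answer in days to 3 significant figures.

Areal heat capacity C = ρ c_p D = 2510 × 1950 × 2.84 = 1.39×10^7 J m⁻² K⁻¹.
Relaxation time τ = C / λ = 1.39×10^7 / 8.40 = 1.65×10^6 s.
In days: 1.65×10^6 s / (86400 s/day) = 19.2 days.

19.2 days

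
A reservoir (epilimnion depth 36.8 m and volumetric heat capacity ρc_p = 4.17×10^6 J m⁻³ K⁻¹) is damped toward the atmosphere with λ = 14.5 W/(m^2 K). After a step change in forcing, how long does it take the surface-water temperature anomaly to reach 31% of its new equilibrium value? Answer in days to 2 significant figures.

45 days

Areal heat capacity C = ρc_p × D = 4.17×10^6 × 36.8 = 1.53×10^8 J m⁻² K⁻¹.
τ = C / λ = 1.53×10^8 / 14.5 = 1.06×10^7 s.
Fraction reached: 1 − e^(−t/τ) = 0.31 ⇒ t = −τ ln(1 − 0.31) = τ × 0.371.
t = 3.93×10^6 s = 45.5 days.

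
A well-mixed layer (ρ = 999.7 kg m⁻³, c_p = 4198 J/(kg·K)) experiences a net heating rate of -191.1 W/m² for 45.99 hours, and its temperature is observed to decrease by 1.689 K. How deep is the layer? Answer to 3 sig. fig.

4.46 m

Heat input Q = F Δt = -191.1 × 1.66×10^5 s = -3.16×10^7 J/m².
Required areal heat capacity C = Q / ΔT = 1.87×10^7 J/(m²·K).
Depth D = C / (ρ c_p) = 1.87×10^7 / (999.7 × 4198) = 4.46 m.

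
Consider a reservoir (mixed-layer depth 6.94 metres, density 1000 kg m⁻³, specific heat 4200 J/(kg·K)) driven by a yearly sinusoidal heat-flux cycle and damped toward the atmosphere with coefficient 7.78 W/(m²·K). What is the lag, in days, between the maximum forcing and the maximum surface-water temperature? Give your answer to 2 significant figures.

Areal heat capacity C = ρ c_p D = 1000 × 4200 × 6.94 = 2.91×10^7 J/(m²·K).
ω = 2π / 3.15×10^7 s = 1.99×10^-7 s⁻¹.
Phase lag φ = arctan(Cω/λ) = arctan(5.81/7.78) = 0.641 rad.
Time lag = φ / ω = 0.641 / 1.99×10^-7 = 3.22×10^6 s = 37.2 days.

37 days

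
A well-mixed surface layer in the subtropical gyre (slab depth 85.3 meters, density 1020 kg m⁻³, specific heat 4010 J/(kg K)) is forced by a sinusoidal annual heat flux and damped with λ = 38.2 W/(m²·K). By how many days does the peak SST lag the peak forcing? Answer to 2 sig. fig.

62 days

Areal heat capacity C = ρ c_p D = 1020 × 4010 × 85.3 = 3.49×10^8 J m⁻² K⁻¹.
ω = 2π / 3.15×10^7 s = 1.99×10^-7 s⁻¹.
Phase lag φ = arctan(Cω/λ) = arctan(69.5/38.2) = 1.07 rad.
Time lag = φ / ω = 1.07 / 1.99×10^-7 = 5.36×10^6 s = 62.1 days.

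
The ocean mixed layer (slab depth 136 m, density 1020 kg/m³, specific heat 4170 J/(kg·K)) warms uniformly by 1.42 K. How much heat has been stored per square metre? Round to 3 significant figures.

8.21×10^8

Areal heat capacity C = ρ c_p D = 1020 × 4170 × 136 = 5.78×10^8 J m⁻² K⁻¹.
ΔQ = C ΔT = 5.78×10^8 × 1.42 = 8.21×10^8 J/m².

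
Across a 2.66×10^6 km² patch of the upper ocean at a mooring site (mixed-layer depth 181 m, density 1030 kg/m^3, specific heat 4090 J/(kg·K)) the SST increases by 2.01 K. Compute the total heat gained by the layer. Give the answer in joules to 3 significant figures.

4.08×10^21 J

Areal heat capacity C = ρ c_p D = 1030 × 4090 × 181 = 7.62×10^8 J m⁻² K⁻¹.
Heat per unit area: q = C ΔT = 7.62×10^8 × 2.01 = 1.53×10^9 J/m².
Total heat: Q = q × A = 1.53×10^9 × (2.66×10^6 × 10⁶ m²) = 4.08×10^21 J.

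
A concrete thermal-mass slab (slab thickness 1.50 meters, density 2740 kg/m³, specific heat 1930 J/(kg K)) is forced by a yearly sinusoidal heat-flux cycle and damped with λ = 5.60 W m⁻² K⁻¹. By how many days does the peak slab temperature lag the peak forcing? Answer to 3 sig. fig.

Areal heat capacity C = ρ c_p D = 2740 × 1930 × 1.50 = 7.93×10^6 J/(m^2 K).
ω = 2π / 3.15×10^7 s = 1.99×10^-7 s⁻¹.
Phase lag φ = arctan(Cω/λ) = arctan(1.58/5.60) = 0.275 rad.
Time lag = φ / ω = 0.275 / 1.99×10^-7 = 1.38×10^6 s = 16.0 days.

16.0 days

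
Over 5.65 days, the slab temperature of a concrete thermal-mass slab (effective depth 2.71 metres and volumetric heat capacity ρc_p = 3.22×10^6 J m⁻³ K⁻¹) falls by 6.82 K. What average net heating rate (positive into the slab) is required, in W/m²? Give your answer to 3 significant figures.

Areal heat capacity C = ρc_p × D = 3.22×10^6 × 2.71 = 8.73×10^6 J/(m²·K).
Required heat per unit area: Q = C ΔT = 8.73×10^6 × -6.82 = -5.95×10^7 J/m².
Flux F = Q / Δt = -5.95×10^7 / 4.88×10^5 s = -122 W/m².

-122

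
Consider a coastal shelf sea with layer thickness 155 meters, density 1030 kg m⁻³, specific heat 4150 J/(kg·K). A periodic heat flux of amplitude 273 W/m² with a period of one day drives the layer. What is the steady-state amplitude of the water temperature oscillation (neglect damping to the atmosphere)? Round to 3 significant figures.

0.00567 K

Areal heat capacity C = ρ c_p D = 1030 × 4150 × 155 = 6.63×10^8 J/(m^2 K).
Angular frequency ω = 2π / T = 2π / 86400 s = 7.27×10^-5 s⁻¹.
Cω = 6.63×10^8 × 7.27×10^-5 = 48200 W/(m²·K).
Amplitude A = F₀ / (Cω) = 273 / 48200 = 0.00567 K.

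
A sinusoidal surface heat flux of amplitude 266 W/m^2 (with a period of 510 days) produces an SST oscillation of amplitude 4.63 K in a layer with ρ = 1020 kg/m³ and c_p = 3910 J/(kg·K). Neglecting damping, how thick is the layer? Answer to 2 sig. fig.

ω = 2π / 4.41×10^7 s = 1.43×10^-7 s⁻¹.
Required C = F₀ / (A ω) = 266 / (4.63 × 1.43×10^-7) = 4.03×10^8 J/(m²·K).
D = C / (ρ c_p) = 4.03×10^8 / (1020 × 3910) = 101 m.

100 m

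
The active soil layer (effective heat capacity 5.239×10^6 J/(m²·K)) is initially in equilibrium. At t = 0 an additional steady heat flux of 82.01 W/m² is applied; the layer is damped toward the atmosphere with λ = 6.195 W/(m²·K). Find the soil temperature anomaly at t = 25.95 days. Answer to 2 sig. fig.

Areal heat capacity C = 5.239×10^6 J/(m²·K) (given).
τ = C / λ = 5.24×10^6 / 6.195 = 8.46×10^5 s.
Equilibrium anomaly ΔT_eq = F / λ = 82.01 / 6.195 = 13.2 K.
t = 25.95 days = 2.24×10^6 s, so t/τ = 2.65.
ΔT(t) = ΔT_eq (1 − e^(−t/τ)) = 13.2 × (1 − e^−2.65) = 12.3 K.

12 K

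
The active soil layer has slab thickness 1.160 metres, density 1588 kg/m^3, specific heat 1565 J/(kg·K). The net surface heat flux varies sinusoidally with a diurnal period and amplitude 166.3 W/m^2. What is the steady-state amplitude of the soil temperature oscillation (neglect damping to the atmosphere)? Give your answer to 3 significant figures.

Areal heat capacity C = ρ c_p D = 1588 × 1565 × 1.160 = 2.88×10^6 J/(m^2 K).
Angular frequency ω = 2π / T = 2π / 86400 s = 7.27×10^-5 s⁻¹.
Cω = 2.88×10^6 × 7.27×10^-5 = 210 W/(m²·K).
Amplitude A = F₀ / (Cω) = 166.3 / 210 = 0.793 K.

0.793 K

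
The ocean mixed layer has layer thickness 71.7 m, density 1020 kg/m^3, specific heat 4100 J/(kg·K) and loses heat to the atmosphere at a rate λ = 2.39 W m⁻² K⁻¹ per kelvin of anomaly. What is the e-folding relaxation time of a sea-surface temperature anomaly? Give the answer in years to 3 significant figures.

Areal heat capacity C = ρ c_p D = 1020 × 4100 × 71.7 = 3.00×10^8 J/(m²·K).
Relaxation time τ = C / λ = 3.00×10^8 / 2.39 = 1.25×10^8 s.
In years: 1.25×10^8 s / (3.156×10^7 s/year) = 3.98 years.

3.98 years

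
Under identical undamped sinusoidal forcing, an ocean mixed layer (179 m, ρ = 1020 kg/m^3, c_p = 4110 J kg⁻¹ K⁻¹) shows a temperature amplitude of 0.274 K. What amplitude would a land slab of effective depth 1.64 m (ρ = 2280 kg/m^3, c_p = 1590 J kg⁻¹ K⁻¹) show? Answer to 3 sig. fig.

34.6 K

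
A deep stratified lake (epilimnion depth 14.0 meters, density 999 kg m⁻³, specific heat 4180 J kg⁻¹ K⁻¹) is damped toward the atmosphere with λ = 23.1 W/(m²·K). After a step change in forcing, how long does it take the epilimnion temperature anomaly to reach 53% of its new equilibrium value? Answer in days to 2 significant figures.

Areal heat capacity C = ρ c_p D = 999 × 4180 × 14.0 = 5.85×10^7 J/(m²·K).
τ = C / λ = 5.85×10^7 / 23.1 = 2.53×10^6 s.
Fraction reached: 1 − e^(−t/τ) = 0.53 ⇒ t = −τ ln(1 − 0.53) = τ × 0.755.
t = 1.91×10^6 s = 22.1 days.

22 days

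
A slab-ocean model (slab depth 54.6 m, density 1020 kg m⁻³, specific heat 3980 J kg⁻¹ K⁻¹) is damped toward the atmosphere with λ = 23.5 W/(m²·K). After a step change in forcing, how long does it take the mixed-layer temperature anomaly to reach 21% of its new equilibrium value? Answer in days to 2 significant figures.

Areal heat capacity C = ρ c_p D = 1020 × 3980 × 54.6 = 2.22×10^8 J/(m²·K).
τ = C / λ = 2.22×10^8 / 23.5 = 9.43×10^6 s.
Fraction reached: 1 − e^(−t/τ) = 0.21 ⇒ t = −τ ln(1 − 0.21) = τ × 0.236.
t = 2.22×10^6 s = 25.7 days.

26 days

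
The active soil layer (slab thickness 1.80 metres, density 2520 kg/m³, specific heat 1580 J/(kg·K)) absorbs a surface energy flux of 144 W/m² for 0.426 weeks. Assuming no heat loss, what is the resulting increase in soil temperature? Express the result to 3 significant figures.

5.18 K

Areal heat capacity C = ρ c_p D = 2520 × 1580 × 1.80 = 7.17×10^6 J/(m^2 K).
Net heat input Q = F Δt = 144 × (0.426 weeks × 6.048×10^5 s/week) = 3.71×10^7 J/m².
ΔT = Q / C = 3.71×10^7 / 7.17×10^6 = 5.18 K.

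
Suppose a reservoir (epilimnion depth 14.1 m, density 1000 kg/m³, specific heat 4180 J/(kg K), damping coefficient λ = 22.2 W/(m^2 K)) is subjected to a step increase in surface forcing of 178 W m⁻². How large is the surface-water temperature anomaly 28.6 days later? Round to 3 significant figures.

Areal heat capacity C = ρ c_p D = 1000 × 4180 × 14.1 = 5.89×10^7 J m⁻² K⁻¹.
τ = C / λ = 5.89×10^7 / 22.2 = 2.65×10^6 s.
Equilibrium anomaly ΔT_eq = F / λ = 178 / 22.2 = 8.02 K.
t = 28.6 days = 2.47×10^6 s, so t/τ = 0.931.
ΔT(t) = ΔT_eq (1 − e^(−t/τ)) = 8.02 × (1 − e^−0.931) = 4.86 K.

4.86 K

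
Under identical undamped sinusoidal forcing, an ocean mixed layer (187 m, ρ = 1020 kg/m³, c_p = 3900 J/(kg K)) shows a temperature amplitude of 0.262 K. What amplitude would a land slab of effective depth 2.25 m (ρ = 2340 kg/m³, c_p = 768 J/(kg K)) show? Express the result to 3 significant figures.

48.2 K

C_ocean = 7.44×10^8 J/(m²·K); C_land = 4.04×10^6 J/(m²·K).
A ∝ 1/C ⇒ A_land = A_ocean × C_ocean/C_land = 0.262 × 184 = 48.2 K.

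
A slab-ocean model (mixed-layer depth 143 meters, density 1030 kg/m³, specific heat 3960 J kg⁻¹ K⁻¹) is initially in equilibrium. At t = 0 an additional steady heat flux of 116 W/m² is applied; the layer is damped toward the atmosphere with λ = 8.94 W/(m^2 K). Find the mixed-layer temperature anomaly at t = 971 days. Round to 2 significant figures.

9.4 K

Areal heat capacity C = ρ c_p D = 1030 × 3960 × 143 = 5.83×10^8 J m⁻² K⁻¹.
τ = C / λ = 5.83×10^8 / 8.94 = 6.52×10^7 s.
Equilibrium anomaly ΔT_eq = F / λ = 116 / 8.94 = 13.0 K.
t = 971 days = 8.39×10^7 s, so t/τ = 1.29.
ΔT(t) = ΔT_eq (1 − e^(−t/τ)) = 13.0 × (1 − e^−1.29) = 9.39 K.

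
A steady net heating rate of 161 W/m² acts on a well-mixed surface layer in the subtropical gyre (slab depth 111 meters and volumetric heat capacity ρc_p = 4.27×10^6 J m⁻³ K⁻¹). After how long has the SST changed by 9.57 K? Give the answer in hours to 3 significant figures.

7830 hours

Areal heat capacity C = ρc_p × D = 4.27×10^6 × 111 = 4.74×10^8 J/(m^2 K).
Time required: Δt = C ΔT / F = 4.74×10^8 × 9.57 / 161 = 2.82×10^7 s.
In hours: 2.82×10^7 s / (3600 s/hour) = 7830 hours.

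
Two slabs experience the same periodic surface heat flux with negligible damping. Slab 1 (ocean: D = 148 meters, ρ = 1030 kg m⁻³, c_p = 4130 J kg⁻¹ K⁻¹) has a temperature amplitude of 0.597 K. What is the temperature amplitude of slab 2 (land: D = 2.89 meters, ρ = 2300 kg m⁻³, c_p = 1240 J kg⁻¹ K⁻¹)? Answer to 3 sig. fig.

45.6 K

C_ocean = 6.30×10^8 J/(m²·K); C_land = 8.24×10^6 J/(m²·K).
A ∝ 1/C ⇒ A_land = A_ocean × C_ocean/C_land = 0.597 × 76.4 = 45.6 K.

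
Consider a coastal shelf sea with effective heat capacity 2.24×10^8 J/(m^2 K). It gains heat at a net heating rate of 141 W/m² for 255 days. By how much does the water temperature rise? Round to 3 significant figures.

Areal heat capacity C = 2.24×10^8 J/(m^2 K) (given).
Net heat input Q = F Δt = 141 × (255 days × 86400 s/day) = 3.11×10^9 J/m².
ΔT = Q / C = 3.11×10^9 / 2.24×10^8 = 13.9 K.

13.9 K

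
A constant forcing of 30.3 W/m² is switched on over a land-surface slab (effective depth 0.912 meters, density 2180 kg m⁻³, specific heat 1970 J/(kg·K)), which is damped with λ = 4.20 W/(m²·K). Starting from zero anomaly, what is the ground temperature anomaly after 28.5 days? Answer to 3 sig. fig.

Areal heat capacity C = ρ c_p D = 2180 × 1970 × 0.912 = 3.92×10^6 J m⁻² K⁻¹.
τ = C / λ = 3.92×10^6 / 4.20 = 9.33×10^5 s.
Equilibrium anomaly ΔT_eq = F / λ = 30.3 / 4.20 = 7.21 K.
t = 28.5 days = 2.46×10^6 s, so t/τ = 2.64.
ΔT(t) = ΔT_eq (1 − e^(−t/τ)) = 7.21 × (1 − e^−2.64) = 6.70 K.

6.70 K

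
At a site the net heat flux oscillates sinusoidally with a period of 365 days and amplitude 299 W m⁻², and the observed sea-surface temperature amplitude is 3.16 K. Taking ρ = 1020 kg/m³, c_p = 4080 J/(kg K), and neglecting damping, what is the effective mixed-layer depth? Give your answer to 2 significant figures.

ω = 2π / 3.15×10^7 s = 1.99×10^-7 s⁻¹.
Required C = F₀ / (A ω) = 299 / (3.16 × 1.99×10^-7) = 4.75×10^8 J/(m²·K).
D = C / (ρ c_p) = 4.75×10^8 / (1020 × 4080) = 114 m.

110 m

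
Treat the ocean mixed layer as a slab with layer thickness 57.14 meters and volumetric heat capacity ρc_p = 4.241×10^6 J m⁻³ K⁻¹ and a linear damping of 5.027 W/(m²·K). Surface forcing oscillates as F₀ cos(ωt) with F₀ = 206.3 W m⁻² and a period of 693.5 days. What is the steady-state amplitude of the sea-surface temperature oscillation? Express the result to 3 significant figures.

Areal heat capacity C = ρc_p × D = 4.241×10^6 × 57.14 = 2.42×10^8 J/(m²·K).
Angular frequency ω = 2π / T = 2π / 5.99×10^7 s = 1.05×10^-7 s⁻¹.
√((Cω)² + λ²) = √((25.4)² + 5.027²) = 25.9 W/(m²·K).
Amplitude A = F₀ / √((Cω)²+λ²) = 206.3 / 25.9 = 7.96 K.

7.96 K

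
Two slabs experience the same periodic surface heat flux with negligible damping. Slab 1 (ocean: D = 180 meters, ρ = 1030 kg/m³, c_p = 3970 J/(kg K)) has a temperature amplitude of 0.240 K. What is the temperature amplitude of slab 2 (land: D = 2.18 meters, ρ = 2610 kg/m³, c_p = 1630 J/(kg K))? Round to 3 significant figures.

C_ocean = 7.36×10^8 J/(m²·K); C_land = 9.27×10^6 J/(m²·K).
A ∝ 1/C ⇒ A_land = A_ocean × C_ocean/C_land = 0.240 × 79.4 = 19.0 K.

19.0 K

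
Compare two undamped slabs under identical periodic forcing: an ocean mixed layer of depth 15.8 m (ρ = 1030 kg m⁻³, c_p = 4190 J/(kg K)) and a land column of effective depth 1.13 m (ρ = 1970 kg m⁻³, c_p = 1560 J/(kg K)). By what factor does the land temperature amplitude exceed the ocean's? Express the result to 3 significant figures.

C_ocean = 1030 × 4190 × 15.8 = 6.82×10^7 J/(m²·K).
C_land = 1970 × 1560 × 1.13 = 3.47×10^6 J/(m²·K).
Undamped amplitude ∝ 1/C, so A_land/A_ocean = C_ocean/C_land = 19.6.

19.6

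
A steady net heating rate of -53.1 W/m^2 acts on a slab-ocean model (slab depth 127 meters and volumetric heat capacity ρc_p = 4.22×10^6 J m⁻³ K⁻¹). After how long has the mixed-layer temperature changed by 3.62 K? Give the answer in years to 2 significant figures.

Areal heat capacity C = ρc_p × D = 4.22×10^6 × 127 = 5.36×10^8 J m⁻² K⁻¹.
Time required: Δt = C ΔT / F = 5.36×10^8 × -3.62 / -53.1 = 3.65×10^7 s.
In years: 3.65×10^7 s / (3.156×10^7 s/year) = 1.16 years.

1.2 years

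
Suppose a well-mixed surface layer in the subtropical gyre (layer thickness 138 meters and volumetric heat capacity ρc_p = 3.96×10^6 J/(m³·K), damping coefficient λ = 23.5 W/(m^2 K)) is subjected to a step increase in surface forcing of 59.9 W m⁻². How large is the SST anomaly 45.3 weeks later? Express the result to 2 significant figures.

Areal heat capacity C = ρc_p × D = 3.96×10^6 × 138 = 5.46×10^8 J/(m^2 K).
τ = C / λ = 5.46×10^8 / 23.5 = 2.33×10^7 s.
Equilibrium anomaly ΔT_eq = F / λ = 59.9 / 23.5 = 2.55 K.
t = 45.3 weeks = 2.74×10^7 s, so t/τ = 1.18.
ΔT(t) = ΔT_eq (1 − e^(−t/τ)) = 2.55 × (1 − e^−1.18) = 1.76 K.

1.8 K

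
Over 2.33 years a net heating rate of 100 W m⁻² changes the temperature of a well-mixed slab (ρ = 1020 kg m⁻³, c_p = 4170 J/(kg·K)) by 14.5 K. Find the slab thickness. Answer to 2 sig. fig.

120 m

Heat input Q = F Δt = 100 × 7.35×10^7 s = 7.35×10^9 J/m².
Required areal heat capacity C = Q / ΔT = 5.07×10^8 J/(m²·K).
Depth D = C / (ρ c_p) = 5.07×10^8 / (1020 × 4170) = 119 m.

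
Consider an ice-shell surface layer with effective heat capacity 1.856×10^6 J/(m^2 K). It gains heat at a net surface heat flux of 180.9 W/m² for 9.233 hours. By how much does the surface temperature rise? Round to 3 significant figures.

3.24 K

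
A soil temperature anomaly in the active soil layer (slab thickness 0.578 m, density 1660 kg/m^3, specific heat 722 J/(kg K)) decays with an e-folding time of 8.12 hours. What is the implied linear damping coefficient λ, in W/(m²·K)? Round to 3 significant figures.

Areal heat capacity C = ρ c_p D = 1660 × 722 × 0.578 = 6.93×10^5 J m⁻² K⁻¹.
τ = 8.12 hours = 29200 s.
λ = C / τ = 6.93×10^5 / 29200 = 23.7 W/(m²·K).

23.7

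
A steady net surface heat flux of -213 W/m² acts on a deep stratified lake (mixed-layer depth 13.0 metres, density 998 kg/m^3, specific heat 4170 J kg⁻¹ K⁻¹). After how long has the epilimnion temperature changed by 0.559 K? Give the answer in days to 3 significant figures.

1.64 days

Areal heat capacity C = ρ c_p D = 998 × 4170 × 13.0 = 5.41×10^7 J/(m²·K).
Time required: Δt = C ΔT / F = 5.41×10^7 × -0.559 / -213 = 1.42×10^5 s.
In days: 1.42×10^5 s / (86400 s/day) = 1.64 days.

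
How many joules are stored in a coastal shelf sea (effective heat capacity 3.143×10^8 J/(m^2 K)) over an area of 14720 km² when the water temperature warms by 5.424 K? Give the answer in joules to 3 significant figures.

2.51×10^19 J

Areal heat capacity C = 3.143×10^8 J/(m^2 K) (given).
Heat per unit area: q = C ΔT = 3.14×10^8 × 5.424 = 1.70×10^9 J/m².
Total heat: Q = q × A = 1.70×10^9 × (14720 × 10⁶ m²) = 2.51×10^19 J.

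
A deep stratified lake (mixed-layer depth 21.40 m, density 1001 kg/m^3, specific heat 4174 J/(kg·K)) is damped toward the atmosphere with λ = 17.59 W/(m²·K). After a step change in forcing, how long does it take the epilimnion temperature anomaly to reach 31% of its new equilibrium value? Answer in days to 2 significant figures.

Areal heat capacity C = ρ c_p D = 1001 × 4174 × 21.40 = 8.94×10^7 J/(m^2 K).
τ = C / λ = 8.94×10^7 / 17.59 = 5.08×10^6 s.
Fraction reached: 1 − e^(−t/τ) = 0.31 ⇒ t = −τ ln(1 − 0.31) = τ × 0.371.
t = 1.89×10^6 s = 21.8 days.

22 days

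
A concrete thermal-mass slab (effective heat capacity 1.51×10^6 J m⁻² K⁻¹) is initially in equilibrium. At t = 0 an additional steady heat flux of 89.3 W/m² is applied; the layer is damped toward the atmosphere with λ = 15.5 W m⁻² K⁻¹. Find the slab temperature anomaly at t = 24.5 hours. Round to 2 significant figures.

Areal heat capacity C = 1.51×10^6 J m⁻² K⁻¹ (given).
τ = C / λ = 1.51×10^6 / 15.5 = 97400 s.
Equilibrium anomaly ΔT_eq = F / λ = 89.3 / 15.5 = 5.76 K.
t = 24.5 hours = 88200 s, so t/τ = 0.905.
ΔT(t) = ΔT_eq (1 − e^(−t/τ)) = 5.76 × (1 − e^−0.905) = 3.43 K.

3.4 K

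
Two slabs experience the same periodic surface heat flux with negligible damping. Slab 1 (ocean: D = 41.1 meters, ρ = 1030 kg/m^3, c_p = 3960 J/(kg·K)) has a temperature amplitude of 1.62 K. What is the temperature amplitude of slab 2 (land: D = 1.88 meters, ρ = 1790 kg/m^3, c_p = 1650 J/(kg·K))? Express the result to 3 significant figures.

48.9 K

C_ocean = 1.68×10^8 J/(m²·K); C_land = 5.55×10^6 J/(m²·K).
A ∝ 1/C ⇒ A_land = A_ocean × C_ocean/C_land = 1.62 × 30.2 = 48.9 K.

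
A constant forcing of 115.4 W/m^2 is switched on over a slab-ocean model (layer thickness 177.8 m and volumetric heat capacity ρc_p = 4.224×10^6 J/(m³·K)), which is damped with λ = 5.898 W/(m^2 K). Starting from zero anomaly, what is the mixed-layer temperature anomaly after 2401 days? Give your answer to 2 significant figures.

Areal heat capacity C = ρc_p × D = 4.224×10^6 × 177.8 = 7.51×10^8 J/(m²·K).
τ = C / λ = 7.51×10^8 / 5.898 = 1.27×10^8 s.
Equilibrium anomaly ΔT_eq = F / λ = 115.4 / 5.898 = 19.6 K.
t = 2401 days = 2.07×10^8 s, so t/τ = 1.63.
ΔT(t) = ΔT_eq (1 − e^(−t/τ)) = 19.6 × (1 − e^−1.63) = 15.7 K.

16 K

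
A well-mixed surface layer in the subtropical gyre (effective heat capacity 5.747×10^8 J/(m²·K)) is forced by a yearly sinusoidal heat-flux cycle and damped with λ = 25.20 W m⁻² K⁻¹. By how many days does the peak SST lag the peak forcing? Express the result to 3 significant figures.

Areal heat capacity C = 5.747×10^8 J/(m²·K) (given).
ω = 2π / 3.15×10^7 s = 1.99×10^-7 s⁻¹.
Phase lag φ = arctan(Cω/λ) = arctan(115/25.20) = 1.35 rad.
Time lag = φ / ω = 1.35 / 1.99×10^-7 = 6.80×10^6 s = 78.7 days.

78.7 days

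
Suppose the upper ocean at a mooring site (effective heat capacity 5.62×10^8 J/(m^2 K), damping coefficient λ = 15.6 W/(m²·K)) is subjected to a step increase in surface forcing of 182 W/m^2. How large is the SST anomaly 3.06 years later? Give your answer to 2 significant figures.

Areal heat capacity C = 5.62×10^8 J/(m^2 K) (given).
τ = C / λ = 5.62×10^8 / 15.6 = 3.60×10^7 s.
Equilibrium anomaly ΔT_eq = F / λ = 182 / 15.6 = 11.7 K.
t = 3.06 years = 9.66×10^7 s, so t/τ = 2.68.
ΔT(t) = ΔT_eq (1 − e^(−t/τ)) = 11.7 × (1 − e^−2.68) = 10.9 K.

11 K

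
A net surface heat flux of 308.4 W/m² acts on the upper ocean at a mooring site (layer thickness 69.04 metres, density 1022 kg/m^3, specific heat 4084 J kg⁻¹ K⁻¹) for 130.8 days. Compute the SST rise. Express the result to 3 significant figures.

12.1 K

Areal heat capacity C = ρ c_p D = 1022 × 4084 × 69.04 = 2.88×10^8 J/(m^2 K).
Net heat input Q = F Δt = 308.4 × (130.8 days × 86400 s/day) = 3.49×10^9 J/m².
ΔT = Q / C = 3.49×10^9 / 2.88×10^8 = 12.1 K.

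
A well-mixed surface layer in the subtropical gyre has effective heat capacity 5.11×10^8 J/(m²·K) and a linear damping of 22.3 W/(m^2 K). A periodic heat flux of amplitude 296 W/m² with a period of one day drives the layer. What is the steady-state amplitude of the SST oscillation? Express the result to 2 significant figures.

0.0080 K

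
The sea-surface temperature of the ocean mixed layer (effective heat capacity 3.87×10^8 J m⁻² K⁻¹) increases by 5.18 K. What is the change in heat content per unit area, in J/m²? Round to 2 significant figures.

2.0×10^9

Areal heat capacity C = 3.87×10^8 J m⁻² K⁻¹ (given).
ΔQ = C ΔT = 3.87×10^8 × 5.18 = 2.00×10^9 J/m².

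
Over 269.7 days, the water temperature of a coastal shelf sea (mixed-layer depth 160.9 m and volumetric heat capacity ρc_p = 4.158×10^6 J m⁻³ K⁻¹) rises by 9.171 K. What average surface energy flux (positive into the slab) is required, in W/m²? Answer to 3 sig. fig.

Areal heat capacity C = ρc_p × D = 4.158×10^6 × 160.9 = 6.69×10^8 J/(m²·K).
Required heat per unit area: Q = C ΔT = 6.69×10^8 × 9.171 = 6.14×10^9 J/m².
Flux F = Q / Δt = 6.14×10^9 / 2.33×10^7 s = 263 W/m².

263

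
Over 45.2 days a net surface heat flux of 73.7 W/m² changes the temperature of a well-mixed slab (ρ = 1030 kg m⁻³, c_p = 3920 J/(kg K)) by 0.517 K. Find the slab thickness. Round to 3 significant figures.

138 m

Heat input Q = F Δt = 73.7 × 3.91×10^6 s = 2.88×10^8 J/m².
Required areal heat capacity C = Q / ΔT = 5.57×10^8 J/(m²·K).
Depth D = C / (ρ c_p) = 5.57×10^8 / (1030 × 3920) = 138 m.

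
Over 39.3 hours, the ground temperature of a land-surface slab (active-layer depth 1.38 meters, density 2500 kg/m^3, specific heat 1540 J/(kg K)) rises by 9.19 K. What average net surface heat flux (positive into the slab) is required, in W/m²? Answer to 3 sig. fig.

345

Areal heat capacity C = ρ c_p D = 2500 × 1540 × 1.38 = 5.31×10^6 J/(m²·K).
Required heat per unit area: Q = C ΔT = 5.31×10^6 × 9.19 = 4.88×10^7 J/m².
Flux F = Q / Δt = 4.88×10^7 / 1.41×10^5 s = 345 W/m².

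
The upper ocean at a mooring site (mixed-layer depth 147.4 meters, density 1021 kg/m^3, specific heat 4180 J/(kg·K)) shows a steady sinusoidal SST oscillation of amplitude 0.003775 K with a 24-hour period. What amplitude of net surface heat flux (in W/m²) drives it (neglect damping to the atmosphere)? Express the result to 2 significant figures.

170

Areal heat capacity C = ρ c_p D = 1021 × 4180 × 147.4 = 6.29×10^8 J/(m^2 K).
ω = 2π / 86400 s = 7.27×10^-5 s⁻¹.
Cω = 6.29×10^8 × 7.27×10^-5 = 45700 W/(m²·K).
F₀ = A × Cω = 0.003775 × 45700 = 173 W/m².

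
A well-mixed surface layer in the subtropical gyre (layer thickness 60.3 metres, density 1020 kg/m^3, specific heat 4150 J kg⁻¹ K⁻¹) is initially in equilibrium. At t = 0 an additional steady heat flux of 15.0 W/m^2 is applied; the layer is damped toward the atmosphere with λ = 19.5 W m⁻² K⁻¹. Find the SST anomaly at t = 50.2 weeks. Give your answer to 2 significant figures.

Areal heat capacity C = ρ c_p D = 1020 × 4150 × 60.3 = 2.55×10^8 J m⁻² K⁻¹.
τ = C / λ = 2.55×10^8 / 19.5 = 1.31×10^7 s.
Equilibrium anomaly ΔT_eq = F / λ = 15.0 / 19.5 = 0.769 K.
t = 50.2 weeks = 3.04×10^7 s, so t/τ = 2.32.
ΔT(t) = ΔT_eq (1 − e^(−t/τ)) = 0.769 × (1 − e^−2.32) = 0.694 K.

0.69 K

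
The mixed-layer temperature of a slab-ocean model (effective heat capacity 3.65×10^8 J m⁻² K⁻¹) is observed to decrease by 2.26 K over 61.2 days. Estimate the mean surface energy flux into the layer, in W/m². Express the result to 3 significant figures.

Areal heat capacity C = 3.65×10^8 J m⁻² K⁻¹ (given).
Required heat per unit area: Q = C ΔT = 3.65×10^8 × -2.26 = -8.25×10^8 J/m².
Flux F = Q / Δt = -8.25×10^8 / 5.29×10^6 s = -156 W/m².

-156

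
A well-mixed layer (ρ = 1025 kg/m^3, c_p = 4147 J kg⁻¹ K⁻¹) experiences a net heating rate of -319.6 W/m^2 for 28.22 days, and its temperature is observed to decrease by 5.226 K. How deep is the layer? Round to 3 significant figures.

35.1 m

Heat input Q = F Δt = -319.6 × 2.44×10^6 s = -7.79×10^8 J/m².
Required areal heat capacity C = Q / ΔT = 1.49×10^8 J/(m²·K).
Depth D = C / (ρ c_p) = 1.49×10^8 / (1025 × 4147) = 35.1 m.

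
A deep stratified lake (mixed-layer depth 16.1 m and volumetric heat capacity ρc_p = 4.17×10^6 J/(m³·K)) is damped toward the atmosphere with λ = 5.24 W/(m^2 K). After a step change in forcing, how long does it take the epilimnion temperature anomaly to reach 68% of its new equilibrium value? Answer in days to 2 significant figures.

Areal heat capacity C = ρc_p × D = 4.17×10^6 × 16.1 = 6.71×10^7 J/(m^2 K).
τ = C / λ = 6.71×10^7 / 5.24 = 1.28×10^7 s.
Fraction reached: 1 − e^(−t/τ) = 0.68 ⇒ t = −τ ln(1 − 0.68) = τ × 1.14.
t = 1.46×10^7 s = 169 days.

170 days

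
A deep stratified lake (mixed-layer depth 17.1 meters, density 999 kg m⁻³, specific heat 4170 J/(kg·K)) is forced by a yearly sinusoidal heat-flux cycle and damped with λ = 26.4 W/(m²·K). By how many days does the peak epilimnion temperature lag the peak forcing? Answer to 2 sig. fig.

29 days

Areal heat capacity C = ρ c_p D = 999 × 4170 × 17.1 = 7.12×10^7 J/(m^2 K).
ω = 2π / 3.15×10^7 s = 1.99×10^-7 s⁻¹.
Phase lag φ = arctan(Cω/λ) = arctan(14.2/26.4) = 0.493 rad.
Time lag = φ / ω = 0.493 / 1.99×10^-7 = 2.48×10^6 s = 28.7 days.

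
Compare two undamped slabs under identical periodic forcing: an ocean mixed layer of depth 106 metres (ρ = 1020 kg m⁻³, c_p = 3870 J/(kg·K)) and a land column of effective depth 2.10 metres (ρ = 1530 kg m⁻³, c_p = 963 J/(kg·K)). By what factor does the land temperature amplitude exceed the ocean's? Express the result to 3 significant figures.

C_ocean = 1020 × 3870 × 106 = 4.18×10^8 J/(m²·K).
C_land = 1530 × 963 × 2.10 = 3.09×10^6 J/(m²·K).
Undamped amplitude ∝ 1/C, so A_land/A_ocean = C_ocean/C_land = 135.

135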